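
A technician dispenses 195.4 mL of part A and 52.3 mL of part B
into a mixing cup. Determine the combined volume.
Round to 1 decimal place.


Combined volume = 195.4 + 52.3
= 247.7 mL

247.7


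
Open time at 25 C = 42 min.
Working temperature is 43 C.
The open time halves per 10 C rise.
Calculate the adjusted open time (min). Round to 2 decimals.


factor = 2^((43 - 25) / 10) = 3.4822
ot = 42 / 3.4822 = 12.06 min

12.06


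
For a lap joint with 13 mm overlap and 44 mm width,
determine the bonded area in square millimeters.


Area = 13 * 44 = 572 mm^2

572


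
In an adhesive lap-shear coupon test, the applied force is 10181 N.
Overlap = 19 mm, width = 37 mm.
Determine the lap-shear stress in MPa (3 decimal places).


stress = F / (overlap * width)
= 10181 / (19 * 37)
= 14.482 MPa

14.482


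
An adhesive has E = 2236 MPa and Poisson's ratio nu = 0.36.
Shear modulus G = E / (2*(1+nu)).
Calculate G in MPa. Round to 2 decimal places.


G = 2236 / (2*(1+0.36))
= 2236 / 2.72
= 822.06 MPa

822.06


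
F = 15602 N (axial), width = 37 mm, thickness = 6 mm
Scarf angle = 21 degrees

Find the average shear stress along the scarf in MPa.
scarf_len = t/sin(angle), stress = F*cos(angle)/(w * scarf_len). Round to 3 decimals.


scarf_len = 6/sin(21 deg) = 16.7426
cos(21 deg) = 0.933580
stress = 15602*0.933580/(37*16.7426) = 23.513 MPa

23.513


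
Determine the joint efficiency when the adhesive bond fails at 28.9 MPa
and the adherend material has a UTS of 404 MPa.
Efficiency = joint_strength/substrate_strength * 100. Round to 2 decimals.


Joint efficiency = 28.9 / 404 * 100
= 7.15%

7.15


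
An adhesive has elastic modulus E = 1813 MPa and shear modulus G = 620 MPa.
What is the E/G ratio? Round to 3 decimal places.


E/G = 1813 / 620 = 2.924

2.924


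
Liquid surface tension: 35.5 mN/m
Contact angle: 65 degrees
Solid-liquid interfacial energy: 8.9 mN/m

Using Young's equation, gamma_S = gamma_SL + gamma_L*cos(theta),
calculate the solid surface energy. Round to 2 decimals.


gamma_S = 8.9 + 35.5 * cos(65)
= 23.90 mN/m

23.90


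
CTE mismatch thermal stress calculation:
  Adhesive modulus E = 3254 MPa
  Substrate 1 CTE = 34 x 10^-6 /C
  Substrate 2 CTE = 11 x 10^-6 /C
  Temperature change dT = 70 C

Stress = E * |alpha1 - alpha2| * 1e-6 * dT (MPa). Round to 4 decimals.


delta_alpha = |34 - 11| = 23 x 10^-6/C
Stress = 3254 * 23e-6 * 70
= 5.2389 MPa

5.2389


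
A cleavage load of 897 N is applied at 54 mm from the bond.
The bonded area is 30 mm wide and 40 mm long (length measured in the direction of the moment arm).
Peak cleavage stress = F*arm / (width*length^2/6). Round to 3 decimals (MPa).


Moment = 897 * 54 = 48438 N*mm
Section modulus = 30 * 1600 / 6 = 48000 / 6 mm^3
Stress = 48438 / (48000 / 6) = 290628 / 48000
= 6.055 MPa

6.055


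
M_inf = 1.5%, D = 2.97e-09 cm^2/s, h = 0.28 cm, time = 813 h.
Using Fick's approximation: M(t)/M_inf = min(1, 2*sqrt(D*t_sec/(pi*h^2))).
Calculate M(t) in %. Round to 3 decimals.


t = 2926800 s
ratio = min(1, 2*sqrt(2.97e-09*2926800/(pi*0.0784)))
= 0.375726
M(t) = 1.5 * 0.375726 = 0.564%

0.564


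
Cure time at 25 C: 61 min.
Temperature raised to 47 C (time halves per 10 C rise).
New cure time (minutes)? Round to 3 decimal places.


Acceleration factor = 2^(22/10) = 4.5948
New time = 61 / 4.5948 = 13.276 min

13.276


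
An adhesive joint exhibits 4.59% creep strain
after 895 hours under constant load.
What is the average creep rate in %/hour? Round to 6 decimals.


Creep rate = strain / time
= 4.59 / 895
= 0.005128 %/h

0.005128


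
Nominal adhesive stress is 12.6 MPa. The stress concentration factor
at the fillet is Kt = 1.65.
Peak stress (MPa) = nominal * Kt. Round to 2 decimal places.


Peak = 12.6 * 1.65 = 20.79 MPa

20.79


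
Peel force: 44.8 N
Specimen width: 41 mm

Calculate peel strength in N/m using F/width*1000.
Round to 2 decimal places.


Peel strength = 44.8 / 41 * 1000 = 1092.68 N/m

1092.68


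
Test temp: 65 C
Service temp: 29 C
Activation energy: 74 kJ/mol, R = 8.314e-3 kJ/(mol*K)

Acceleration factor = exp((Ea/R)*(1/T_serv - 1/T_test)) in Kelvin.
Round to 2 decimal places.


AF = exp((74/0.008314)*(1/302.15 - 1/338.15))
= 23.01

23.01


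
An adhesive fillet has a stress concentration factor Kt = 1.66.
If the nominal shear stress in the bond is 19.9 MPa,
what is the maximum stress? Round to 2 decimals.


Max stress = 19.9 * 1.66 = 33.03 MPa

33.03


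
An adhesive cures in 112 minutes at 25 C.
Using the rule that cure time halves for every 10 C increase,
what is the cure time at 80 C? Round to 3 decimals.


Factor = 2^((80 - 25) / 10) = 45.2548
Cure time = 112 / 45.2548
= 2.475 minutes

2.475


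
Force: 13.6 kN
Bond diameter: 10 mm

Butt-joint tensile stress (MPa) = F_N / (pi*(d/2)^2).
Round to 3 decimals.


F_N = 13.6 * 1000 = 13600.0 N
A = pi*(5.0)^2 = 78.5398 mm^2
stress = 13600.0 / 78.5398 = 173.161 MPa

173.161


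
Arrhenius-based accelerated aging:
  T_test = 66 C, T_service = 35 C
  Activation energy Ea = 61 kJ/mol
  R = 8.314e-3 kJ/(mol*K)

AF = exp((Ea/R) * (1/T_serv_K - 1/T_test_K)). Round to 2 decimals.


T_test_K = 339.15, T_serv_K = 308.15
AF = exp((61/8.314e-3) * (1/308.15 - 1/339.15))
= 8.81

8.81


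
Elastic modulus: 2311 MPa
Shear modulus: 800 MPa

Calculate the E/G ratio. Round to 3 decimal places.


E / G = 2311 / 800 = 2.889

2.889


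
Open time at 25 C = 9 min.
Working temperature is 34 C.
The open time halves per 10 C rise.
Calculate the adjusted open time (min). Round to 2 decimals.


factor = 2^((34 - 25) / 10) = 1.8661
ot = 9 / 1.8661 = 4.82 min

4.82


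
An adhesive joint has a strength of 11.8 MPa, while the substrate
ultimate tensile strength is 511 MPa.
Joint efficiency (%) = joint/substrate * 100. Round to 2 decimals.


Efficiency = 11.8 / 511 * 100
= 2.31%

2.31


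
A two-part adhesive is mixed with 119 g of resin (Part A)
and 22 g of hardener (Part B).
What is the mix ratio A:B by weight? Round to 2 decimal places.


Mix ratio = mass_A / mass_B
= 119 / 22
= 5.41

5.41


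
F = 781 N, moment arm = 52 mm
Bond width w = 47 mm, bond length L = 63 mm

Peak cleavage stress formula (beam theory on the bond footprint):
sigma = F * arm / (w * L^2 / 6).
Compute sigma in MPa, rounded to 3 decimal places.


sigma = (781 * 52) / (47 * 3969 / 6)
= 40612 * 6 / 186543
= 243672 / 186543
= 1.306 MPa

1.306


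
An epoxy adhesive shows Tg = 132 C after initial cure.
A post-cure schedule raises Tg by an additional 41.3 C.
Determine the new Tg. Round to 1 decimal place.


New Tg = 132 + 41.3
= 173.3 C

173.3


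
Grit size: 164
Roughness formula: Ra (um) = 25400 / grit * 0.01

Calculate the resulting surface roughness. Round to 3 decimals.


Ra = 25400 / 164 * 0.01
= 1.549 um

1.549


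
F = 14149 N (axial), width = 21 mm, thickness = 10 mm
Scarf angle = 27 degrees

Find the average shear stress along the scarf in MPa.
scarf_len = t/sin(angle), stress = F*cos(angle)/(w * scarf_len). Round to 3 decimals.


scarf_len = 10/sin(27 deg) = 22.0269
cos(27 deg) = 0.891007
stress = 14149*0.891007/(21*22.0269) = 27.254 MPa

27.254


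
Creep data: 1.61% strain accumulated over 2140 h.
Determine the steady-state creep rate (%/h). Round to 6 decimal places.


Rate = 1.61 / 2140 = 0.000752 %/h

0.000752


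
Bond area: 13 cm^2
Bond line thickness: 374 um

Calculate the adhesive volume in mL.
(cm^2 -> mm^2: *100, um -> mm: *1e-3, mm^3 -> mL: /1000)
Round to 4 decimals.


V = 13*100 * 374*1e-3 / 1000
= 0.4862 mL

0.4862


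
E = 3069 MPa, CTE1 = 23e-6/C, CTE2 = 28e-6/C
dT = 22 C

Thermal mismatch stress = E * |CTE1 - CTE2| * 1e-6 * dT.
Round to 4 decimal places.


= 3069 * 5e-6 * 22
= 0.3376 MPa

0.3376


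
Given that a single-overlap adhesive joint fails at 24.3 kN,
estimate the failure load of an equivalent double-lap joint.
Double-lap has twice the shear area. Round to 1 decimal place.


Double-lap factor = 2
Expected load = 24.3 * 2 = 48.6 kN

48.6


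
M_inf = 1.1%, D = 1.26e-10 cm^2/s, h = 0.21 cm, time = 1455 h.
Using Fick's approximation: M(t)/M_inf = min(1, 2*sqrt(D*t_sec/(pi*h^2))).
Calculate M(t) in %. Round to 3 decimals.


t = 5238000 s
ratio = min(1, 2*sqrt(1.26e-10*5238000/(pi*0.0441)))
= 0.138040
M(t) = 1.1 * 0.138040 = 0.152%

0.152


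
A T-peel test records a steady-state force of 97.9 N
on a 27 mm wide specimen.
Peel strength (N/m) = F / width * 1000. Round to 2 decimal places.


Peel strength = 97.9 / 27 * 1000
= 3625.93 N/m

3625.93


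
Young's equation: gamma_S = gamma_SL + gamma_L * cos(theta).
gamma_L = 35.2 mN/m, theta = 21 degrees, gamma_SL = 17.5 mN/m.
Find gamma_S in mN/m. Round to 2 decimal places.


cos(21 deg) = 0.933580
gamma_S = 17.5 + 35.2 * 0.933580
= 50.36 mN/m

50.36


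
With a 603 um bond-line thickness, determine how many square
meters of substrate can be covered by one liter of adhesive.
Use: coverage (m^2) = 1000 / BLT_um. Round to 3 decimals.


Coverage = 1000 / 603 = 1.658 m^2

1.658


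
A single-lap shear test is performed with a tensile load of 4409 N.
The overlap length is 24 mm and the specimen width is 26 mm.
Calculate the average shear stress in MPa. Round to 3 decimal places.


Shear stress = F / (overlap * width)
= 4409 / (24 * 26)
= 4409 / 624
= 7.066 MPa

7.066


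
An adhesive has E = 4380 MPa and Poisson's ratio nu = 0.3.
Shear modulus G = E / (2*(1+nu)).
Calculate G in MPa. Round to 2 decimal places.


G = 4380 / (2*(1+0.3))
= 4380 / 2.60
= 1684.62 MPa

1684.62


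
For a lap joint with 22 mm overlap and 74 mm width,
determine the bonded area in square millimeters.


Area = 22 * 74 = 1628 mm^2

1628


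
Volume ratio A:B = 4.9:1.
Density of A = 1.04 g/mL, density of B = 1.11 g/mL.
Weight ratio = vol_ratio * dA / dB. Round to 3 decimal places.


Wt ratio = 4.9 * 1.04 / 1.11
= 4.591

4.591


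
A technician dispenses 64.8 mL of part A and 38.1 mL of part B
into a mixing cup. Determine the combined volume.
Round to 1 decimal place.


Combined volume = 64.8 + 38.1
= 102.9 mL

102.9


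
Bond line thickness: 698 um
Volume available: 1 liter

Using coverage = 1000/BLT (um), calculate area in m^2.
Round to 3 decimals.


1 L = 1e6 mm^3, thickness = 698 um = 0.698 mm
Area = 1e6 / 0.698 mm^2 = (1e6 / 0.698) / 1e6 m^2 = 1000 / 698 m^2
= 1.433 m^2

1.433


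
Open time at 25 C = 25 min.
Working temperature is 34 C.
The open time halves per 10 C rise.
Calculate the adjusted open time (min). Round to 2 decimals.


factor = 2^((34 - 25) / 10) = 1.8661
ot = 25 / 1.8661 = 13.40 min

13.40


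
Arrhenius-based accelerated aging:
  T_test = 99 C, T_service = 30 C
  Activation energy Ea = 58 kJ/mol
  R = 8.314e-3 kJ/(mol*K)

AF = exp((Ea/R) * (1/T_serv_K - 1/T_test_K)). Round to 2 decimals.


T_test_K = 372.15, T_serv_K = 303.15
AF = exp((58/8.314e-3) * (1/303.15 - 1/372.15))
= 71.29

71.29


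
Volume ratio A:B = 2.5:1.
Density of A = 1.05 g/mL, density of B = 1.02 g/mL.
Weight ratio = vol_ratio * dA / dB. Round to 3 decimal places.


Wt ratio = 2.5 * 1.05 / 1.02
= 2.574

2.574


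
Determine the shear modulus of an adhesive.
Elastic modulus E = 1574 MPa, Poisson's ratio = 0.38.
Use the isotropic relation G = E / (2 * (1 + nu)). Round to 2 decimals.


G = 1574 / (2*(1+0.38)) = 1574 / 2.76
= 570.29 MPa

570.29


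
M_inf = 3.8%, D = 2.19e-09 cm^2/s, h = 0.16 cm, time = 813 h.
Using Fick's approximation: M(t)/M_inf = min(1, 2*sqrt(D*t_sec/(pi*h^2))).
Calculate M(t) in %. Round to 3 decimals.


t = 2926800 s
ratio = min(1, 2*sqrt(2.19e-09*2926800/(pi*0.0256)))
= 0.564617
M(t) = 3.8 * 0.564617 = 2.146%

2.146


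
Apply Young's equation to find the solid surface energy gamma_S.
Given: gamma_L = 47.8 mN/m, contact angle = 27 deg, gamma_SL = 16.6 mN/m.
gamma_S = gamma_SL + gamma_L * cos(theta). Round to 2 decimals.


theta_rad = 27 * pi/180 = 0.471239
gamma_S = 16.6 + 47.8 * cos(0.471239)
= 59.19 mN/m

59.19


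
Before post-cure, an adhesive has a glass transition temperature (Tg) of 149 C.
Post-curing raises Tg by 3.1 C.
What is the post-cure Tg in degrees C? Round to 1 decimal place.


Tg_post = Tg_base + delta_Tg
= 149 + 3.1
= 152.1 C

152.1


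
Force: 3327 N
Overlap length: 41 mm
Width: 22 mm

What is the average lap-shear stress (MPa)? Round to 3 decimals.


Average shear stress = F / (overlap * width)
= 3327 / (41 * 22)
= 3.688 MPa

3.688


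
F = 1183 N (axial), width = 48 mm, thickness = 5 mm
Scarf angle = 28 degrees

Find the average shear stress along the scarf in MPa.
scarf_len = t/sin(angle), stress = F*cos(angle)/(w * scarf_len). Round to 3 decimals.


scarf_len = 5/sin(28 deg) = 10.6503
cos(28 deg) = 0.882948
stress = 1183*0.882948/(48*10.6503) = 2.043 MPa

2.043


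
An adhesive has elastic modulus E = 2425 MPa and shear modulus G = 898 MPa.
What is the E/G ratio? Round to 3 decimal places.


E/G = 2425 / 898 = 2.700

2.700


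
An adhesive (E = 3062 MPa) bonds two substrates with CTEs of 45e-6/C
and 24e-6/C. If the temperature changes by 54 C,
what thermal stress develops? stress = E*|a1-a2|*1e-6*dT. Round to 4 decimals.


Stress = 3062 * |45 - 24| * 1e-6 * 54
= 3.4723 MPa

3.4723


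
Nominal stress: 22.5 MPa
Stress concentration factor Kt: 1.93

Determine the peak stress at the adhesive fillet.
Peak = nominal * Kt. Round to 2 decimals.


Peak stress = 22.5 * 1.93
= 43.43 MPa

43.43


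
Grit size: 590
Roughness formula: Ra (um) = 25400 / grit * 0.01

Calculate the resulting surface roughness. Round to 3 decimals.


Ra = 25400 / 590 * 0.01
= 0.431 um

0.431


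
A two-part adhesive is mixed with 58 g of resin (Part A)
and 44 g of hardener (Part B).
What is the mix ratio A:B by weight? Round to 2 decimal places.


Mix ratio = mass_A / mass_B
= 58 / 44
= 1.32

1.32


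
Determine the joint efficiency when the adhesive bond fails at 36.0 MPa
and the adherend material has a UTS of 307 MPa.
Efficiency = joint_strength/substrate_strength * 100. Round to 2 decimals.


Joint efficiency = 36.0 / 307 * 100
= 11.73%

11.73


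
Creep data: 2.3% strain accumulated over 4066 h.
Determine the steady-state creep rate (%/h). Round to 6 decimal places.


Rate = 2.3 / 4066 = 0.000566 %/h

0.000566


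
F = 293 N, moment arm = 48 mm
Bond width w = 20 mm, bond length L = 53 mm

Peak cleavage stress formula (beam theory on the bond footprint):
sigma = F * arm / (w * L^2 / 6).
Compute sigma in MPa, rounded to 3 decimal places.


sigma = (293 * 48) / (20 * 2809 / 6)
= 14064 * 6 / 56180
= 84384 / 56180
= 1.502 MPa

1.502


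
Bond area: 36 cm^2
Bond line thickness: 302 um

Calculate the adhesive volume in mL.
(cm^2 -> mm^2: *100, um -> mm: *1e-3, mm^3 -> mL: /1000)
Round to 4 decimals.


V = 36*100 * 302*1e-3 / 1000
= 1.0872 mL

1.0872


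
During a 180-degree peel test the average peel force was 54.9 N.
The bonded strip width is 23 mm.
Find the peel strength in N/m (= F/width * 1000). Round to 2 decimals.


Peel strength = F/width * 1000
= 54.9 / 23 * 1000
= 2386.96 N/m

2386.96


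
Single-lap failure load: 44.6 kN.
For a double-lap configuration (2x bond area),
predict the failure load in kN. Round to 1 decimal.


Failure load = 44.6 * 2 = 89.2 kN

89.2


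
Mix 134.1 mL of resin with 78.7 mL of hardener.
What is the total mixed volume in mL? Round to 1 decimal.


Total = 134.1 + 78.7 = 212.8 mL

212.8


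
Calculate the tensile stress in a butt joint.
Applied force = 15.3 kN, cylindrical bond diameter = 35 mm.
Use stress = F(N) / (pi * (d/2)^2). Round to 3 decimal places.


A = pi * 17.5^2 = 962.1128 mm^2
sigma = 15300.0 / 962.1128 = 15.903 MPa

15.903


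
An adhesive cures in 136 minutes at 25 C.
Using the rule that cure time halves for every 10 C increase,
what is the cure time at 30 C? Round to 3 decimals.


Factor = 2^((30 - 25) / 10) = 1.4142
Cure time = 136 / 1.4142
= 96.167 minutes

96.167


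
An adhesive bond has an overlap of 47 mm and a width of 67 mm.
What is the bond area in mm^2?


Bond area = overlap * width
= 47 * 67
= 3149 mm^2

3149


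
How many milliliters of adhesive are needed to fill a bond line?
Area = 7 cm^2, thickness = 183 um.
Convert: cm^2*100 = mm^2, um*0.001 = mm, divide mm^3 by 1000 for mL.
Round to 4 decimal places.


= (7 * 100) * (183 * 0.001) / 1000
= 0.1281 mL

0.1281


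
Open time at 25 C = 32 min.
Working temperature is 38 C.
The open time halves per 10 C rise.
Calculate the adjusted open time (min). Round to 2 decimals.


factor = 2^((38 - 25) / 10) = 2.4623
ot = 32 / 2.4623 = 13.00 min

13.00


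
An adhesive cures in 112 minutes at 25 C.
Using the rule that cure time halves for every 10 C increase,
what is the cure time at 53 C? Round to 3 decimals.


Factor = 2^((53 - 25) / 10) = 6.9644
Cure time = 112 / 6.9644
= 16.082 minutes

16.082


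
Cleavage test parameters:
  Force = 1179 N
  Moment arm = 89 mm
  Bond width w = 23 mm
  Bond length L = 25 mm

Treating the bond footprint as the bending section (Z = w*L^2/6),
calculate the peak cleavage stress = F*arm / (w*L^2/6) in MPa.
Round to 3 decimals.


M = 1179 * 89 = 104931 N*mm
Z = 23 * 25^2 / 6 = 14375 / 6 mm^3
sigma = M / Z = 6 * 104931 / 14375 = 629586 / 14375
= 43.797 MPa

43.797


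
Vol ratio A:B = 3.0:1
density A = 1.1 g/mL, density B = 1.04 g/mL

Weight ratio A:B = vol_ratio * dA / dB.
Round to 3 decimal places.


Weight ratio = 3.0 * 1.1 / 1.04
= 3.173

3.173


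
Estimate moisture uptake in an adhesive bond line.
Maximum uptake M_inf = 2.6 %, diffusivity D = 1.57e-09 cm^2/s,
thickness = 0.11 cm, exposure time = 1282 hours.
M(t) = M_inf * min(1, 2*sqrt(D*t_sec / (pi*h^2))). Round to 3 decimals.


Convert time: 1282 h = 4615200 s
ratio = min(1, 2*sqrt(1.57e-09*4615200/(pi*0.11^2)))
= 0.873187
M(t) = 2.6 * 0.873187 = 2.270%

2.270


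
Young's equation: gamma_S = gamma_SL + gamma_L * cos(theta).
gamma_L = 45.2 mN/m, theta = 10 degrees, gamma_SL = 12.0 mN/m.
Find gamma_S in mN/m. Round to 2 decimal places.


cos(10 deg) = 0.984808
gamma_S = 12.0 + 45.2 * 0.984808
= 56.51 mN/m

56.51


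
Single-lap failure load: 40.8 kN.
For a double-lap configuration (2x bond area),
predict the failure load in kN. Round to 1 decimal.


Failure load = 40.8 * 2 = 81.6 kN

81.6


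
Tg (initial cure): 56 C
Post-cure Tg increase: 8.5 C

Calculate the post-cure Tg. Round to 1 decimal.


Post-cure Tg = 56 + 8.5 = 64.5 C

64.5


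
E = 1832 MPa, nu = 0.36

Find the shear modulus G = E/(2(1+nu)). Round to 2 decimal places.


G = 1832 / (2 * 1.36)
= 673.53 MPa

673.53


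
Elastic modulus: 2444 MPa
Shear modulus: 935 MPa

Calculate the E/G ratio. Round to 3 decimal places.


E / G = 2444 / 935 = 2.614

2.614


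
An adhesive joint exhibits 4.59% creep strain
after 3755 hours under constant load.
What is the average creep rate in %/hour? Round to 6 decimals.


Creep rate = strain / time
= 4.59 / 3755
= 0.001222 %/h

0.001222


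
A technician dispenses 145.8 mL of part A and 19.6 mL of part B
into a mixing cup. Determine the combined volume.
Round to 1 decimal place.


Combined volume = 145.8 + 19.6
= 165.4 mL

165.4


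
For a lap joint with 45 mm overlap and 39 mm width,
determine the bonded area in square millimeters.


Area = 45 * 39 = 1755 mm^2

1755


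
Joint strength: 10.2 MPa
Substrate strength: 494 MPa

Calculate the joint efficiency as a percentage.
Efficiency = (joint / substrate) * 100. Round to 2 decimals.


Efficiency = (10.2 / 494) * 100 = 2.06%

2.06


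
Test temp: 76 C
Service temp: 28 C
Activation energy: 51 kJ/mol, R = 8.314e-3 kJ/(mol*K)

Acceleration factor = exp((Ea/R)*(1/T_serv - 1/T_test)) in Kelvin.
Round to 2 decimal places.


AF = exp((51/0.008314)*(1/301.15 - 1/349.15))
= 16.45

16.45


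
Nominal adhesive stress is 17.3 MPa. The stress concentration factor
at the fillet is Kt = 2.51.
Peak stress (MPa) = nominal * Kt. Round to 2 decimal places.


Peak = 17.3 * 2.51 = 43.42 MPa

43.42


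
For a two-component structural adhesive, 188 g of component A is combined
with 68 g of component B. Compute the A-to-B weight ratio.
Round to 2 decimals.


Weight ratio A:B = 188 / 68
= 2.76

2.76


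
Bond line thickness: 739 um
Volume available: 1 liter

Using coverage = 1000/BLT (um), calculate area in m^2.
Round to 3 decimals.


1 L = 1e6 mm^3, thickness = 739 um = 0.739 mm
Area = 1e6 / 0.739 mm^2 = (1e6 / 0.739) / 1e6 m^2 = 1000 / 739 m^2
= 1.353 m^2

1.353


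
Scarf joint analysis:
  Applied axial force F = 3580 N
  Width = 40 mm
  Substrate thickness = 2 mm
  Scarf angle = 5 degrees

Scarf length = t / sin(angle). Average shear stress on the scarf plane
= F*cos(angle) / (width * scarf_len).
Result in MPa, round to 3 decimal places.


Scarf length = 2 / sin(5 deg) = 22.9474 mm
cos(5 deg) = 0.996195
Shear = 3580 * 0.996195 / (40 * 22.9474)
= 3.885 MPa

3.885


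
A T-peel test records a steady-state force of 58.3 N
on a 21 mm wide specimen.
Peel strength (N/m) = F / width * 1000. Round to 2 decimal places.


Peel strength = 58.3 / 21 * 1000
= 2776.19 N/m

2776.19


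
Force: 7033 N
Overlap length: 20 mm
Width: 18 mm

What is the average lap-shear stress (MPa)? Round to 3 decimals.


Average shear stress = F / (overlap * width)
= 7033 / (20 * 18)
= 19.536 MPa

19.536


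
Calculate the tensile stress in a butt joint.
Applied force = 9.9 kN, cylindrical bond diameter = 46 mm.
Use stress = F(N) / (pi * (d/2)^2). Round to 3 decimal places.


A = pi * 23.0^2 = 1661.9025 mm^2
sigma = 9900.0 / 1661.9025 = 5.957 MPa

5.957


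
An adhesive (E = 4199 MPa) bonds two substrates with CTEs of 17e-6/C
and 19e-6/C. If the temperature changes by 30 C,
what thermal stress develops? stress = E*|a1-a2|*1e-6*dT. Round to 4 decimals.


Stress = 4199 * |17 - 19| * 1e-6 * 30
= 0.2519 MPa

0.2519


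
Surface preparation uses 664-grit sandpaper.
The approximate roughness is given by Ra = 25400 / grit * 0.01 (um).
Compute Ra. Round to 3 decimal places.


Ra = 25400 / 664 * 0.01
= 254 / 664
= 0.383 um

0.383


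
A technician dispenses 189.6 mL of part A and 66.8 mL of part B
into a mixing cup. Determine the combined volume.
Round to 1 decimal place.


Combined volume = 189.6 + 66.8
= 256.4 mL

256.4


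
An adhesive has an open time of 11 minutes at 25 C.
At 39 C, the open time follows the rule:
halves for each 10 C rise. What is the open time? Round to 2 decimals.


Factor = 2^((39-25)/10) = 2.6390
Open time = 11 / 2.6390 = 4.17 min

4.17


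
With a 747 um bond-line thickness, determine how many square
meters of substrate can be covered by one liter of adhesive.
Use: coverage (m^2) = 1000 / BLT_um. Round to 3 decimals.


Coverage = 1000 / 747 = 1.339 m^2

1.339


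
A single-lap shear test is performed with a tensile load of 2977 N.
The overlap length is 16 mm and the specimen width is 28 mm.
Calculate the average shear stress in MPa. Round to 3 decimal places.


Shear stress = F / (overlap * width)
= 2977 / (16 * 28)
= 2977 / 448
= 6.645 MPa

6.645


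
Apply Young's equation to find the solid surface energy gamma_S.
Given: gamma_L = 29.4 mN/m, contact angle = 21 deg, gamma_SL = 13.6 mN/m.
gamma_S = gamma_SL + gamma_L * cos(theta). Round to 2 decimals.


theta_rad = 21 * pi/180 = 0.366519
gamma_S = 13.6 + 29.4 * cos(0.366519)
= 41.05 mN/m

41.05


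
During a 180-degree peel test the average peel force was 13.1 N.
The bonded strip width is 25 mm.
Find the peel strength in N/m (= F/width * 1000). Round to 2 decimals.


Peel strength = F/width * 1000
= 13.1 / 25 * 1000
= 524.00 N/m

524.00


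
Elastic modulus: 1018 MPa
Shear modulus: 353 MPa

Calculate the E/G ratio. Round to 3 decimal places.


E / G = 1018 / 353 = 2.884

2.884


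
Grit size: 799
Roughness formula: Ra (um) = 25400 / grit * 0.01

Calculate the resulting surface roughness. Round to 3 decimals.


Ra = 25400 / 799 * 0.01
= 0.318 um

0.318


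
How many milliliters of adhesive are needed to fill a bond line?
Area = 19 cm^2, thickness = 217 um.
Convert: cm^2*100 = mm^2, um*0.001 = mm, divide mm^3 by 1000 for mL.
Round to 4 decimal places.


= (19 * 100) * (217 * 0.001) / 1000
= 0.4123 mL

0.4123


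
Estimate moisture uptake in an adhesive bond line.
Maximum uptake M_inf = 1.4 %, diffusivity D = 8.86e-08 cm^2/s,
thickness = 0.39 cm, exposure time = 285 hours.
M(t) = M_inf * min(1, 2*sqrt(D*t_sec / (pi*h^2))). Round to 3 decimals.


Convert time: 285 h = 1026000 s
ratio = min(1, 2*sqrt(8.86e-08*1026000/(pi*0.39^2)))
= 0.872330
M(t) = 1.4 * 0.872330 = 1.221%

1.221


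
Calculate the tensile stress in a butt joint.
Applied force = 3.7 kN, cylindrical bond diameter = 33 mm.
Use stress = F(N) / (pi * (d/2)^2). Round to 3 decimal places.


A = pi * 16.5^2 = 855.2986 mm^2
sigma = 3700.0 / 855.2986 = 4.326 MPa

4.326


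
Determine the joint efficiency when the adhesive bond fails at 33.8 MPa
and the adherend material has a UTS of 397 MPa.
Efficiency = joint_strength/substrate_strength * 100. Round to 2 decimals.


Joint efficiency = 33.8 / 397 * 100
= 8.51%

8.51


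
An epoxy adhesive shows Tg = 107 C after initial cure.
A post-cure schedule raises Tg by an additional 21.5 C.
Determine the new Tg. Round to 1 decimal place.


New Tg = 107 + 21.5
= 128.5 C

128.5


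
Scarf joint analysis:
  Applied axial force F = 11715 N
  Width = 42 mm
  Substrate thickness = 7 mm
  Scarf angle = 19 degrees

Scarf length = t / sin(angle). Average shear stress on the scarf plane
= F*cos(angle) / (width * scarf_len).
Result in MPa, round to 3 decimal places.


Scarf length = 7 / sin(19 deg) = 21.5009 mm
cos(19 deg) = 0.945519
Shear = 11715 * 0.945519 / (42 * 21.5009)
= 12.266 MPa

12.266


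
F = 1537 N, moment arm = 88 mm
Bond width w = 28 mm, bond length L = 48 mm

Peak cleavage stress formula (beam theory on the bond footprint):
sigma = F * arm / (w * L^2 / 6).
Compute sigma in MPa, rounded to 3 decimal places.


sigma = (1537 * 88) / (28 * 2304 / 6)
= 135256 * 6 / 64512
= 811536 / 64512
= 12.580 MPa

12.580


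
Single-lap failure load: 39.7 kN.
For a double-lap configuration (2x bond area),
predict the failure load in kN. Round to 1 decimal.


Failure load = 39.7 * 2 = 79.4 kN

79.4


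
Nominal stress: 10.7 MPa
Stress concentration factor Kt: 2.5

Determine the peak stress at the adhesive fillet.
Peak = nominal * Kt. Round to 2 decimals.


Peak stress = 10.7 * 2.5
= 26.75 MPa

26.75


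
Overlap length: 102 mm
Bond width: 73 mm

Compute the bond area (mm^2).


Bond area = 102 * 73 = 7446 mm^2

7446


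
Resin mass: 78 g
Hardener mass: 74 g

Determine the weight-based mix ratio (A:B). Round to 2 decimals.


Ratio = 78 / 74 = 1.05

1.05


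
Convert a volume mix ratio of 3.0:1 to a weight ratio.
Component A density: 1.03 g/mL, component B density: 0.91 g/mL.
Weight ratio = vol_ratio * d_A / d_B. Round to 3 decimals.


= 3.0 * 1.03 / 0.91 = 3.396

3.396


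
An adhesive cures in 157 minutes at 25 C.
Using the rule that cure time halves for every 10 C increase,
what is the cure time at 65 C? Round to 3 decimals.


Factor = 2^((65 - 25) / 10) = 16.0000
Cure time = 157 / 16.0000
= 9.813 minutes

9.813


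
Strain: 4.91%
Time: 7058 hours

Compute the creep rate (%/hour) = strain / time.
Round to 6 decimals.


Creep rate = 4.91 / 7058
= 0.000696 %/h

0.000696


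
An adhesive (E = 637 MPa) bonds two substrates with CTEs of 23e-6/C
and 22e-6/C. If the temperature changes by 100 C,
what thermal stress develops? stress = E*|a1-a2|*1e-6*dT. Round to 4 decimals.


Stress = 637 * |23 - 22| * 1e-6 * 100
= 0.0637 MPa

0.0637


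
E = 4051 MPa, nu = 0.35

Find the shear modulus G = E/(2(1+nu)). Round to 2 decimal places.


G = 4051 / (2 * 1.35)
= 1500.37 MPa

1500.37


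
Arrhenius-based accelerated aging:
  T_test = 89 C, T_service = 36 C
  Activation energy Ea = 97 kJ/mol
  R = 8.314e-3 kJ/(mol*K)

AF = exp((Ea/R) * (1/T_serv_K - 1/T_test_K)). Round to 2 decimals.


T_test_K = 362.15, T_serv_K = 309.15
AF = exp((97/8.314e-3) * (1/309.15 - 1/362.15))
= 250.40

250.40


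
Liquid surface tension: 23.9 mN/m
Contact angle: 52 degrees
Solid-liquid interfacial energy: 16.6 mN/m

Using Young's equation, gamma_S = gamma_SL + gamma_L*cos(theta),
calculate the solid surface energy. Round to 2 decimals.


gamma_S = 16.6 + 23.9 * cos(52)
= 31.31 mN/m

31.31


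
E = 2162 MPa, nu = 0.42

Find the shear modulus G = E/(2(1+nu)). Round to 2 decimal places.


G = 2162 / (2 * 1.42)
= 761.27 MPa

761.27


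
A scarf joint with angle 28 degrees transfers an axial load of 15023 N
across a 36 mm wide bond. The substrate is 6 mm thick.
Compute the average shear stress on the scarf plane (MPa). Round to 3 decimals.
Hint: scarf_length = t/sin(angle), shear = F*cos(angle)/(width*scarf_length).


scarf_length = 6 / sin(28 deg) = 12.7803 mm
cos(28 deg) = 0.882948
shear stress = 15023 * 0.882948 / (36 * 12.7803)
= 28.830 MPa

28.830


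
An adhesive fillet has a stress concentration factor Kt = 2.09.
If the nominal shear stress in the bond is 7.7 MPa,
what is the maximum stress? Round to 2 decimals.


Max stress = 7.7 * 2.09 = 16.09 MPa

16.09


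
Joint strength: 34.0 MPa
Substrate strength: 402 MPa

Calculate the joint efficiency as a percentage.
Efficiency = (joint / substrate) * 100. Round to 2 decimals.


Efficiency = (34.0 / 402) * 100 = 8.46%

8.46


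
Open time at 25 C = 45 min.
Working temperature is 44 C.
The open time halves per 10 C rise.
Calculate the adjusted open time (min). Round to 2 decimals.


factor = 2^((44 - 25) / 10) = 3.7321
ot = 45 / 3.7321 = 12.06 min

12.06


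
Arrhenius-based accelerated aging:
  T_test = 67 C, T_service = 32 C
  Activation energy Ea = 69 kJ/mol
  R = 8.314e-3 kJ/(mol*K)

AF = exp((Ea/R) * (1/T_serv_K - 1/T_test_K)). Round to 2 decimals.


T_test_K = 340.15, T_serv_K = 305.15
AF = exp((69/8.314e-3) * (1/305.15 - 1/340.15))
= 16.42

16.42


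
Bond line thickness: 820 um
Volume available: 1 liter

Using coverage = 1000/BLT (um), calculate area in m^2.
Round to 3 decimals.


1 L = 1e6 mm^3, thickness = 820 um = 0.82 mm
Area = 1e6 / 0.82 mm^2 = (1e6 / 0.82) / 1e6 m^2 = 1000 / 820 m^2
= 1.220 m^2

1.220


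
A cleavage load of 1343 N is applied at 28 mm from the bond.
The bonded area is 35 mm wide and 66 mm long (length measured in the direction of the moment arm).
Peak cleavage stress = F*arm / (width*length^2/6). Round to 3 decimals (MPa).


Moment = 1343 * 28 = 37604 N*mm
Section modulus = 35 * 4356 / 6 = 152460 / 6 mm^3
Stress = 37604 / (152460 / 6) = 225624 / 152460
= 1.480 MPa

1.480


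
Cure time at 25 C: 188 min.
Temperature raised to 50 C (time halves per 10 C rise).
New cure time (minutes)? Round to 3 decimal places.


Acceleration factor = 2^(25/10) = 5.6569
New time = 188 / 5.6569 = 33.234 min

33.234


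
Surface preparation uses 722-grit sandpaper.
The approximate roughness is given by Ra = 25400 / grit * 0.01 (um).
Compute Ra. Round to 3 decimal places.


Ra = 25400 / 722 * 0.01
= 254 / 722
= 0.352 um

0.352


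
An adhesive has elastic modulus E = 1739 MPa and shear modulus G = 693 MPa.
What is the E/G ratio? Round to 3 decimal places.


E/G = 1739 / 693 = 2.509

2.509


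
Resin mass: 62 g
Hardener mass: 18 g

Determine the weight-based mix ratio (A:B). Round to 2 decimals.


Ratio = 62 / 18 = 3.44

3.44


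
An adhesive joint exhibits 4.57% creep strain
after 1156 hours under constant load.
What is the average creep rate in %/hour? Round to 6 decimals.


Creep rate = strain / time
= 4.57 / 1156
= 0.003953 %/h

0.003953


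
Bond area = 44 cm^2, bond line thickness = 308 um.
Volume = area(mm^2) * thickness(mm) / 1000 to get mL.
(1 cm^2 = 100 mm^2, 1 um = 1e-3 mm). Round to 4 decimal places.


area_mm2 = 44 * 100 = 4400
blt_mm = 308 * 1e-3 = 0.308
vol_mm3 = 4400 * 0.308 = 1355.2
vol_mL = 1355.2 / 1000 = 1.3552 mL

1.3552


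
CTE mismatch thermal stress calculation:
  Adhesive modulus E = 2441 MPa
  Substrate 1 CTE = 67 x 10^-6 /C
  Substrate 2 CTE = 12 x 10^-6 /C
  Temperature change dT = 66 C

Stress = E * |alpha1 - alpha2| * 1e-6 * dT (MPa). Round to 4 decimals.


delta_alpha = |67 - 12| = 55 x 10^-6/C
Stress = 2441 * 55e-6 * 66
= 8.8608 MPa

8.8608


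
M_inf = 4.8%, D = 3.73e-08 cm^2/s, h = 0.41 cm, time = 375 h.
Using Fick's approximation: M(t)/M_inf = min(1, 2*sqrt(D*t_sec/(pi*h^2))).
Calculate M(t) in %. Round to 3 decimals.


t = 1350000 s
ratio = min(1, 2*sqrt(3.73e-08*1350000/(pi*0.1681)))
= 0.617579
M(t) = 4.8 * 0.617579 = 2.964%

2.964


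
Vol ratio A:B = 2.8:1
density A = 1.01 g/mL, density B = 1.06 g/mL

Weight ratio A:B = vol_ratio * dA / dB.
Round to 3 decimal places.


Weight ratio = 2.8 * 1.01 / 1.06
= 2.668

2.668


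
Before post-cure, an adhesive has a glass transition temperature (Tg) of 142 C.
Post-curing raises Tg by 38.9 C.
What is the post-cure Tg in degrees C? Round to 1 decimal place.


Tg_post = Tg_base + delta_Tg
= 142 + 38.9
= 180.9 C

180.9


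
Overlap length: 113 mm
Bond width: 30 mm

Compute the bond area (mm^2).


Bond area = 113 * 30 = 3390 mm^2

3390


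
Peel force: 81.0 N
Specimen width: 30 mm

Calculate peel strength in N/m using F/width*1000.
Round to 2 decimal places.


Peel strength = 81.0 / 30 * 1000 = 2700.00 N/m

2700.00


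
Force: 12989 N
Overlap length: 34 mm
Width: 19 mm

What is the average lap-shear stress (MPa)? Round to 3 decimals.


Average shear stress = F / (overlap * width)
= 12989 / (34 * 19)
= 20.107 MPa

20.107


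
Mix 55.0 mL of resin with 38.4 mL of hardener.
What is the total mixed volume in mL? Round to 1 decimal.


Total = 55.0 + 38.4 = 93.4 mL

93.4


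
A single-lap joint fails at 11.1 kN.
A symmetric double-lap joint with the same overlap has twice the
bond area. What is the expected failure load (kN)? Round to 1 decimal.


Double-lap load = 2 * 11.1 = 22.2 kN

22.2


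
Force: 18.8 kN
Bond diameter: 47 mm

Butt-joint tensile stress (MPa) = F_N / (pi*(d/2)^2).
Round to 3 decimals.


F_N = 18.8 * 1000 = 18800.0 N
A = pi*(23.5)^2 = 1734.9445 mm^2
stress = 18800.0 / 1734.9445 = 10.836 MPa

10.836


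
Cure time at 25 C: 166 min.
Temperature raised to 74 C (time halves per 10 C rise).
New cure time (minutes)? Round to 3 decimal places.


Acceleration factor = 2^(49/10) = 29.8571
New time = 166 / 29.8571 = 5.560 min

5.560


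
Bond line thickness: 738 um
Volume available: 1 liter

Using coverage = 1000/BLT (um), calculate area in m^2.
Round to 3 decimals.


1 L = 1e6 mm^3, thickness = 738 um = 0.738 mm
Area = 1e6 / 0.738 mm^2 = (1e6 / 0.738) / 1e6 m^2 = 1000 / 738 m^2
= 1.355 m^2

1.355


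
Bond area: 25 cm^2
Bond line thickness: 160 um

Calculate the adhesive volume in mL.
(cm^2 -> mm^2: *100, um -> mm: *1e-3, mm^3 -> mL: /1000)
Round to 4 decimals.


V = 25*100 * 160*1e-3 / 1000
= 0.4000 mL

0.4000


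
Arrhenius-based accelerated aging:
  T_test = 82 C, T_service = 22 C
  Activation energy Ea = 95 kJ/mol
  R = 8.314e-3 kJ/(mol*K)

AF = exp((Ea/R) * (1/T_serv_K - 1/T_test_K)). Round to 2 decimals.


T_test_K = 355.15, T_serv_K = 295.15
AF = exp((95/8.314e-3) * (1/295.15 - 1/355.15))
= 692.63

692.63


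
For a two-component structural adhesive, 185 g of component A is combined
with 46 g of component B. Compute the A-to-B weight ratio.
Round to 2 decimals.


Weight ratio A:B = 185 / 46
= 4.02

4.02


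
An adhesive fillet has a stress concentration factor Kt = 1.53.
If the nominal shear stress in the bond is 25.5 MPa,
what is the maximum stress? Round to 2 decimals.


Max stress = 25.5 * 1.53 = 39.02 MPa

39.02


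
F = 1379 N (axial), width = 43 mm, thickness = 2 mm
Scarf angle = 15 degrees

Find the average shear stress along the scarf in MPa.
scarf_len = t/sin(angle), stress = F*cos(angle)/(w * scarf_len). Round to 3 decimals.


scarf_len = 2/sin(15 deg) = 7.7274
cos(15 deg) = 0.965926
stress = 1379*0.965926/(43*7.7274) = 4.009 MPa

4.009


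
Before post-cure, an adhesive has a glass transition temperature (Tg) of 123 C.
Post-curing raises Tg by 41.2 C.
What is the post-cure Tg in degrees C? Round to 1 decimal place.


Tg_post = Tg_base + delta_Tg
= 123 + 41.2
= 164.2 C

164.2


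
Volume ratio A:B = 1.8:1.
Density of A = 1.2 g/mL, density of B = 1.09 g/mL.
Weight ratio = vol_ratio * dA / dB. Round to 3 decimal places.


Wt ratio = 1.8 * 1.2 / 1.09
= 1.982

1.982


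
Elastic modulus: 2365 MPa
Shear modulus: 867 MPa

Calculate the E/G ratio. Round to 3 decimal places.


E / G = 2365 / 867 = 2.728

2.728


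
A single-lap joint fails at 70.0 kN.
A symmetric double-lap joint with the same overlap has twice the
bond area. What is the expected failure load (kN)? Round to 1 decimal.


Double-lap load = 2 * 70.0 = 140.0 kN

140.0


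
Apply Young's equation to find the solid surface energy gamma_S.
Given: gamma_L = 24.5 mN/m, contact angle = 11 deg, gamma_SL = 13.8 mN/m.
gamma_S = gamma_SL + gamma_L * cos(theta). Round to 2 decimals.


theta_rad = 11 * pi/180 = 0.191986
gamma_S = 13.8 + 24.5 * cos(0.191986)
= 37.85 mN/m

37.85


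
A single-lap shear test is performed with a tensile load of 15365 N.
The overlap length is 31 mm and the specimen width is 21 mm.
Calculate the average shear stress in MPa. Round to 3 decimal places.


Shear stress = F / (overlap * width)
= 15365 / (31 * 21)
= 15365 / 651
= 23.602 MPa

23.602


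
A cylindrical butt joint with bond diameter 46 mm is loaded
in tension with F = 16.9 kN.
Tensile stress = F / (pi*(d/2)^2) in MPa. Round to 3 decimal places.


Area = pi * (46/2)^2 = 1661.9025 mm^2
Stress = 16.9*1000 / 1661.9025
= 10.169 MPa

10.169


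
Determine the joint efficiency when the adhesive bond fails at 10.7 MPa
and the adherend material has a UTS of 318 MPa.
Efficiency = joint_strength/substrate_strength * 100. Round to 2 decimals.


Joint efficiency = 10.7 / 318 * 100
= 3.36%

3.36


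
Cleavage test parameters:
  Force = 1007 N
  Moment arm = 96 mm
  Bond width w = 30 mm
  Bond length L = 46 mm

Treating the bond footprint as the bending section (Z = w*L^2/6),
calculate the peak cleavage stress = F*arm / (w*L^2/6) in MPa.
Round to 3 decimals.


M = 1007 * 96 = 96672 N*mm
Z = 30 * 46^2 / 6 = 63480 / 6 mm^3
sigma = M / Z = 6 * 96672 / 63480 = 580032 / 63480
= 9.137 MPa

9.137


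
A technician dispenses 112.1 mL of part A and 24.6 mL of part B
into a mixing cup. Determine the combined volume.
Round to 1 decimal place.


Combined volume = 112.1 + 24.6
= 136.7 mL

136.7


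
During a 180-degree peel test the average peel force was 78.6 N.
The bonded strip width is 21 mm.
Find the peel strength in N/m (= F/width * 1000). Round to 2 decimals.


Peel strength = F/width * 1000
= 78.6 / 21 * 1000
= 3742.86 N/m

3742.86


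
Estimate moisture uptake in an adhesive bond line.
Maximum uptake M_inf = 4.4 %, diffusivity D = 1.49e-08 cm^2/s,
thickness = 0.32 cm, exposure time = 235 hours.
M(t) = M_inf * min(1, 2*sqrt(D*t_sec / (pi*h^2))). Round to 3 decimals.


Convert time: 235 h = 846000 s
ratio = min(1, 2*sqrt(1.49e-08*846000/(pi*0.32^2)))
= 0.395898
M(t) = 4.4 * 0.395898 = 1.742%

1.742


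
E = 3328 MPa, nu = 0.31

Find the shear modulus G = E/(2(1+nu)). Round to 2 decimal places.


G = 3328 / (2 * 1.31)
= 1270.23 MPa

1270.23


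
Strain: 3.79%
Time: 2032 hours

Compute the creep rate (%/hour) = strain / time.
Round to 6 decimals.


Creep rate = 3.79 / 2032
= 0.001865 %/h

0.001865


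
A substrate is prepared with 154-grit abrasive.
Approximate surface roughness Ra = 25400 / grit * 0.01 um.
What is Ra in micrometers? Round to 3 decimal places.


Ra = 25400 / 154 * 0.01 = 1.649 um

1.649
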